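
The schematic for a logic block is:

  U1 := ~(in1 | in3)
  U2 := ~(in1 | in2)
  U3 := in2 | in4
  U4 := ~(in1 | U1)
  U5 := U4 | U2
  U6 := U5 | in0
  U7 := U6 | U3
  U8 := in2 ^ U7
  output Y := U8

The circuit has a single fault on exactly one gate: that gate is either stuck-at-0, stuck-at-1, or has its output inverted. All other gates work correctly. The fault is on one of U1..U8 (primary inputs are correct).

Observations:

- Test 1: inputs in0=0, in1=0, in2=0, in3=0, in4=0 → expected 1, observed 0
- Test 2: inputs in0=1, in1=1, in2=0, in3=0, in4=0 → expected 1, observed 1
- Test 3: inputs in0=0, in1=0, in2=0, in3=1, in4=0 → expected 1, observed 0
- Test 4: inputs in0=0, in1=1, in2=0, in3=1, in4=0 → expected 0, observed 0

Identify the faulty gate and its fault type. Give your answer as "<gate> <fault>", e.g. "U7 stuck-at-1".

U5 stuck-at-0

Fault-free values for test 1 (in0=0, in1=0, in2=0, in3=0, in4=0): U1=1, U2=1, U3=0, U4=0, U5=1, U6=1, U7=1, U8=1, giving Y=1. Observed 0.
Test 1: faults giving observed 0 are {U2 stuck-at-0, U2 inverted output, U5 stuck-at-0, U5 inverted output, U6 stuck-at-0, U6 inverted output, U7 stuck-at-0, U7 inverted output, U8 stuck-at-0, U8 inverted output}.
Test 2 (in0=1, in1=1, in2=0, in3=0, in4=0): fault-free U1=0, U2=0, U3=0, U4=0, U5=0, U6=1, U7=1, U8=1 → 1; observed 1. Eliminates U6 stuck-at-0, U6 inverted output, U7 stuck-at-0, U7 inverted output, U8 stuck-at-0, U8 inverted output.
Test 3 (in0=0, in1=0, in2=0, in3=1, in4=0): fault-free U1=0, U2=1, U3=0, U4=1, U5=1, U6=1, U7=1, U8=1 → 1; observed 0. Eliminates U2 stuck-at-0, U2 inverted output.
Test 4 (in0=0, in1=1, in2=0, in3=1, in4=0): fault-free U1=0, U2=0, U3=0, U4=0, U5=0, U6=0, U7=0, U8=0 → 0; observed 0. Eliminates U5 inverted output.
Only U5 stuck-at-0 is consistent with every test.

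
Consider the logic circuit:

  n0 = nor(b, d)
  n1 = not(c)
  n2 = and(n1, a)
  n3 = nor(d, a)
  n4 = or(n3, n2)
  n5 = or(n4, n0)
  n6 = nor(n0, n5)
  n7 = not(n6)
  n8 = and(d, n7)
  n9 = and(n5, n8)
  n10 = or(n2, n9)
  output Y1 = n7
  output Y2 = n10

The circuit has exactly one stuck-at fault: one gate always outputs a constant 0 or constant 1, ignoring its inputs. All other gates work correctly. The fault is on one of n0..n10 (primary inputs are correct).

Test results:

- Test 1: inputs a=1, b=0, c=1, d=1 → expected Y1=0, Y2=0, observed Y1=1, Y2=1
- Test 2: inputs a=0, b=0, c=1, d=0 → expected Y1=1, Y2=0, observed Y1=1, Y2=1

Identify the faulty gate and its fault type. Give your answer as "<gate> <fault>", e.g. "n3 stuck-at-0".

n2 stuck-at-1

Fault-free values for test 1 (a=1, b=0, c=1, d=1): n0=0, n1=0, n2=0, n3=0, n4=0, n5=0, n6=1, n7=0, n8=0, n9=0, n10=0, giving Y1=0, Y2=0. Observed Y1=1, Y2=1.
Test 1: faults giving observed Y1=1, Y2=1 are {n0 stuck-at-1, n1 stuck-at-1, n2 stuck-at-1, n3 stuck-at-1, n4 stuck-at-1, n5 stuck-at-1}.
Test 2 (a=0, b=0, c=1, d=0): fault-free n0=1, n1=0, n2=0, n3=1, n4=1, n5=1, n6=0, n7=1, n8=0, n9=0, n10=0 → Y1=1, Y2=0; observed Y1=1, Y2=1. Eliminates n0 stuck-at-1, n1 stuck-at-1, n3 stuck-at-1, n4 stuck-at-1, n5 stuck-at-1.
Only n2 stuck-at-1 is consistent with every test.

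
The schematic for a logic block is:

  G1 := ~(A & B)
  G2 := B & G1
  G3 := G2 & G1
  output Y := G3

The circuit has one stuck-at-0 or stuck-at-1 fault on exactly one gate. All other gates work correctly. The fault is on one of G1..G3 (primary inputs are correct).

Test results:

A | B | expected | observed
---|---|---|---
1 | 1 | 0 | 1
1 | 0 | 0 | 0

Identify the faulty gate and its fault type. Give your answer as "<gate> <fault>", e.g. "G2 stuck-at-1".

G1 stuck-at-1

Fault-free values for test 1 (A=1, B=1): G1=0, G2=0, G3=0, giving Y=0. Observed 1.
Test 1: faults giving observed 1 are {G1 stuck-at-1, G3 stuck-at-1}.
Test 2 (A=1, B=0): fault-free G1=1, G2=0, G3=0 → 0; observed 0. Eliminates G3 stuck-at-1.
Only G1 stuck-at-1 is consistent with every test.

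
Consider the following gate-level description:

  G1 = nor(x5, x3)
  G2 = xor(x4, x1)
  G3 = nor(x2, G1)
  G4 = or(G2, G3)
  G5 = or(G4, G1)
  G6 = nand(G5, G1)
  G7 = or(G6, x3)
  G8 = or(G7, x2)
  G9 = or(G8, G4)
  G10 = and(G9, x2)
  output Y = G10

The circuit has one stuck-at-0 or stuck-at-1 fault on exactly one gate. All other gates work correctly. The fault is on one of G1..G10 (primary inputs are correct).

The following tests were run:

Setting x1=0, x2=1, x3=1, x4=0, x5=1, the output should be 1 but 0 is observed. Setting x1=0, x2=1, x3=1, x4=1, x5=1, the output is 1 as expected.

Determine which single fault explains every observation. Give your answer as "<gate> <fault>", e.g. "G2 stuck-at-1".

G8 stuck-at-0

Fault-free values for test 1 (x1=0, x2=1, x3=1, x4=0, x5=1): G1=0, G2=0, G3=0, G4=0, G5=0, G6=1, G7=1, G8=1, G9=1, G10=1, giving Y=1. Observed 0.
Test 1: faults giving observed 0 are {G8 stuck-at-0, G9 stuck-at-0, G10 stuck-at-0}.
Test 2 (x1=0, x2=1, x3=1, x4=1, x5=1): fault-free G1=0, G2=1, G3=0, G4=1, G5=1, G6=1, G7=1, G8=1, G9=1, G10=1 → 1; observed 1. Eliminates G9 stuck-at-0, G10 stuck-at-0.
Only G8 stuck-at-0 is consistent with every test.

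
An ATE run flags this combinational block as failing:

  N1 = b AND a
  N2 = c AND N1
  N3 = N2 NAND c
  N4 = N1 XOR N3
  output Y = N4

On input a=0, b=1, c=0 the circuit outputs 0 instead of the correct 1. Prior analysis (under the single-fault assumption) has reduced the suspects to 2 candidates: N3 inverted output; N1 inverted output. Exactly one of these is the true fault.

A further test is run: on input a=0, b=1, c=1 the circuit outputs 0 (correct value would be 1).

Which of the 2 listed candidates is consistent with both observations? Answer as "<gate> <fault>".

Evaluate each candidate on input a=0, b=1, c=1:
  N3 inverted output: N1=0, N2=0, N3=0 [inverted output], N4=0 → 0 — matches
  N1 inverted output: N1=1 [inverted output], N2=1, N3=0, N4=1 → 1 — eliminated
Only N3 inverted output reproduces the observed 0.

N3 inverted output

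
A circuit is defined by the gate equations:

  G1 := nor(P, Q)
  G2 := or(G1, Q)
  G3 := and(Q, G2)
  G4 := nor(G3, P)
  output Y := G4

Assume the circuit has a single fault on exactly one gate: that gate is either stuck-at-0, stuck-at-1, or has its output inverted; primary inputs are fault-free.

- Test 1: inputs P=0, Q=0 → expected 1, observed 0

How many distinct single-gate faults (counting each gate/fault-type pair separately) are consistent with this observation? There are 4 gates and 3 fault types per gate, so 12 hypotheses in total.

Fault-free: G1=1, G2=1, G3=0, G4=1 → 1. Observed 0.
  G1 stuck-at-0: output 1 ✗
  G1 stuck-at-1: output 1 ✗
  G1 inverted output: output 1 ✗
  G2 stuck-at-0: output 1 ✗
  G2 stuck-at-1: output 1 ✗
  G2 inverted output: output 1 ✗
  G3 stuck-at-0: output 1 ✗
  G3 stuck-at-1: output 0 ✓
  G3 inverted output: output 0 ✓
  G4 stuck-at-0: output 0 ✓
  G4 stuck-at-1: output 1 ✗
  G4 inverted output: output 0 ✓
Consistent faults: {G3 stuck-at-1, G3 inverted output, G4 stuck-at-0, G4 inverted output} — 4 in all.

4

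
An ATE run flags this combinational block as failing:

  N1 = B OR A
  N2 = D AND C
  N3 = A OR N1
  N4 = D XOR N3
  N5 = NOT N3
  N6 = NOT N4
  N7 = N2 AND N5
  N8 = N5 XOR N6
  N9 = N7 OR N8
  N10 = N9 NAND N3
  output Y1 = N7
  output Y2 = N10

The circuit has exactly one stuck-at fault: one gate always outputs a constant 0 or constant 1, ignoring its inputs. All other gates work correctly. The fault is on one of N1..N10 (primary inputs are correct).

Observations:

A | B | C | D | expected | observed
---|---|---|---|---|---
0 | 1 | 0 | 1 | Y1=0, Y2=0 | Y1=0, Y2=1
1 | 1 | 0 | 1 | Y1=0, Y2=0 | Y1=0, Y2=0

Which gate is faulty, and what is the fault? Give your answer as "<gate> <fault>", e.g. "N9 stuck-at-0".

Fault-free values for test 1 (A=0, B=1, C=0, D=1): N1=1, N2=0, N3=1, N4=0, N5=0, N6=1, N7=0, N8=1, N9=1, N10=0, giving Y1=0, Y2=0. Observed Y1=0, Y2=1.
Test 1: faults giving observed Y1=0, Y2=1 are {N1 stuck-at-0, N3 stuck-at-0, N4 stuck-at-1, N5 stuck-at-1, N6 stuck-at-0, N8 stuck-at-0, N9 stuck-at-0, N10 stuck-at-1}.
Test 2 (A=1, B=1, C=0, D=1): fault-free N1=1, N2=0, N3=1, N4=0, N5=0, N6=1, N7=0, N8=1, N9=1, N10=0 → Y1=0, Y2=0; observed Y1=0, Y2=0. Eliminates N3 stuck-at-0, N4 stuck-at-1, N5 stuck-at-1, N6 stuck-at-0, N8 stuck-at-0, N9 stuck-at-0, N10 stuck-at-1.
Only N1 stuck-at-0 is consistent with every test.

N1 stuck-at-0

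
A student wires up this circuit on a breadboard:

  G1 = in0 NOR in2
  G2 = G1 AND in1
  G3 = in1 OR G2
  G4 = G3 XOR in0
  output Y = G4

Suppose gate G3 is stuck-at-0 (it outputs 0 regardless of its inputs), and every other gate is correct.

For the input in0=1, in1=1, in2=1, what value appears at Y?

Propagate with G3 forced: G1=0, G2=0, G3=0 [stuck-at-0], G4=1.
So Y = 1. (Without the fault it would be 0.)

1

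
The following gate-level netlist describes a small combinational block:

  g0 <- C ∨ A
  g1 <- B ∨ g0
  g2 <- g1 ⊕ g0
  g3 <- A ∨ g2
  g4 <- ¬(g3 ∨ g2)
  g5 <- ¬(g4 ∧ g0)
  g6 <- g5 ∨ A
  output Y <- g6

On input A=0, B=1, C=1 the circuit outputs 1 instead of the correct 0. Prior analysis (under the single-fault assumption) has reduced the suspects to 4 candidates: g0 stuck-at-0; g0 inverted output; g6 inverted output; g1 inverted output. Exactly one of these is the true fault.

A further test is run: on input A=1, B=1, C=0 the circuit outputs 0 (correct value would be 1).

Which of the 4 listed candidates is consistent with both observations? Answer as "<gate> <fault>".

Evaluate each candidate on input A=1, B=1, C=0:
  g0 stuck-at-0: g0=0 [stuck-at-0], g1=1, g2=1, g3=1, g4=0, g5=1, g6=1 → 1 — eliminated
  g0 inverted output: g0=0 [inverted output], g1=1, g2=1, g3=1, g4=0, g5=1, g6=1 → 1 — eliminated
  g6 inverted output: g0=1, g1=1, g2=0, g3=1, g4=0, g5=1, g6=0 [inverted output] → 0 — matches
  g1 inverted output: g0=1, g1=0 [inverted output], g2=1, g3=1, g4=0, g5=1, g6=1 → 1 — eliminated
Only g6 inverted output reproduces the observed 0.

g6 inverted output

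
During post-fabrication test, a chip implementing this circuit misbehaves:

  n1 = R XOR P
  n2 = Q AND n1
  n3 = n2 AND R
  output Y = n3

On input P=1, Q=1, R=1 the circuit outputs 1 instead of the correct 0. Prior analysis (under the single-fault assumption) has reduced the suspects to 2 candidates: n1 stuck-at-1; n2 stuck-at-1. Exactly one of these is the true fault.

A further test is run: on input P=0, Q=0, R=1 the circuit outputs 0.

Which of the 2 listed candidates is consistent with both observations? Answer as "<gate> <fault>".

n1 stuck-at-1

Evaluate each candidate on input P=0, Q=0, R=1:
  n1 stuck-at-1: n1=1 [stuck-at-1], n2=0, n3=0 → 0 — matches
  n2 stuck-at-1: n1=1, n2=1 [stuck-at-1], n3=1 → 1 — eliminated
Only n1 stuck-at-1 reproduces the observed 0.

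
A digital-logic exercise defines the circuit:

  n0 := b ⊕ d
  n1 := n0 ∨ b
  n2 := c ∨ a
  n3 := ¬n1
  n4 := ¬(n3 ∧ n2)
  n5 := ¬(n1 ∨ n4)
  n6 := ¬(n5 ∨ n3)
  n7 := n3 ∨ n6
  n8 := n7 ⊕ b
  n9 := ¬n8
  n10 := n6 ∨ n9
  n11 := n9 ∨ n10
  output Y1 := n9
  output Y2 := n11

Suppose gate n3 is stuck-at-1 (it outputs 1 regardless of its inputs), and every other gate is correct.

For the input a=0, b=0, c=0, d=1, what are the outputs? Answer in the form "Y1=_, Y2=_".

Propagate with n3 forced: n0=1, n1=1, n2=0, n3=1 [stuck-at-1], n4=1, n5=0, n6=0, n7=1, n8=1, n9=0, n10=0, n11=0.
So the outputs are Y1=0, Y2=0. (Without the fault they would be Y1=0, Y2=1.)

Y1=0, Y2=0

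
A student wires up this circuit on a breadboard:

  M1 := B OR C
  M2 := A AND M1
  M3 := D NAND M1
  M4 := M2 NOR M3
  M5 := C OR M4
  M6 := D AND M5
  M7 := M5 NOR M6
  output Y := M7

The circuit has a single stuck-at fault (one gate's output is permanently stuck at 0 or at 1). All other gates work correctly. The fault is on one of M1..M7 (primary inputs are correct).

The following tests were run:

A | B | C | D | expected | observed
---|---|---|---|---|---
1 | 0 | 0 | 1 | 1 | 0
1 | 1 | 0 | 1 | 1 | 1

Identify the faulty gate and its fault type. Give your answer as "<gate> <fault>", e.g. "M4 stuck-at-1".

M3 stuck-at-0

Fault-free values for test 1 (A=1, B=0, C=0, D=1): M1=0, M2=0, M3=1, M4=0, M5=0, M6=0, M7=1, giving Y=1. Observed 0.
Test 1: faults giving observed 0 are {M3 stuck-at-0, M4 stuck-at-1, M5 stuck-at-1, M6 stuck-at-1, M7 stuck-at-0}.
Test 2 (A=1, B=1, C=0, D=1): fault-free M1=1, M2=1, M3=0, M4=0, M5=0, M6=0, M7=1 → 1; observed 1. Eliminates M4 stuck-at-1, M5 stuck-at-1, M6 stuck-at-1, M7 stuck-at-0.
Only M3 stuck-at-0 is consistent with every test.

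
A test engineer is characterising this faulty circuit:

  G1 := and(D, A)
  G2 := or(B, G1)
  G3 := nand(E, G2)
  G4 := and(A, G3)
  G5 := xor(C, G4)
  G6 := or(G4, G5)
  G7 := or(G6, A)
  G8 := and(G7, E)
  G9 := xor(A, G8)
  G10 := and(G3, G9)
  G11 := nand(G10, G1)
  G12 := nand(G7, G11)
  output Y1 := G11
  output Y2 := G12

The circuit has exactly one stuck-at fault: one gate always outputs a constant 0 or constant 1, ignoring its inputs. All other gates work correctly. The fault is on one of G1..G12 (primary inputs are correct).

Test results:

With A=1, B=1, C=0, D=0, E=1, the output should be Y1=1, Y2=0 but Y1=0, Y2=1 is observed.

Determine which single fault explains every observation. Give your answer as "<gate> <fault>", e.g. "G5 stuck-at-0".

G11 stuck-at-0

Fault-free values for test 1 (A=1, B=1, C=0, D=0, E=1): G1=0, G2=1, G3=0, G4=0, G5=0, G6=0, G7=1, G8=1, G9=0, G10=0, G11=1, G12=0, giving Y1=1, Y2=0. Observed Y1=0, Y2=1.
Test 1: faults giving observed Y1=0, Y2=1 are {G11 stuck-at-0}.
Only G11 stuck-at-0 is consistent with every test.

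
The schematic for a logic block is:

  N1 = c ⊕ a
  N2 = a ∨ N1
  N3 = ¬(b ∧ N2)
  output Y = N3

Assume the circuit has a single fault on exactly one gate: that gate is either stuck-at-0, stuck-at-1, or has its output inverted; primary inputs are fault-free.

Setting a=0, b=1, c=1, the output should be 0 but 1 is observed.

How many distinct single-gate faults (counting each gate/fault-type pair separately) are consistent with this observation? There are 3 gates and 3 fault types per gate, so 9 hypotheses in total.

Fault-free: N1=1, N2=1, N3=0 → 0. Observed 1.
  N1 stuck-at-0: output 1 ✓
  N1 stuck-at-1: output 0 ✗
  N1 inverted output: output 1 ✓
  N2 stuck-at-0: output 1 ✓
  N2 stuck-at-1: output 0 ✗
  N2 inverted output: output 1 ✓
  N3 stuck-at-0: output 0 ✗
  N3 stuck-at-1: output 1 ✓
  N3 inverted output: output 1 ✓
Consistent faults: {N1 stuck-at-0, N1 inverted output, N2 stuck-at-0, N2 inverted output, N3 stuck-at-1, N3 inverted output} — 6 in all.

6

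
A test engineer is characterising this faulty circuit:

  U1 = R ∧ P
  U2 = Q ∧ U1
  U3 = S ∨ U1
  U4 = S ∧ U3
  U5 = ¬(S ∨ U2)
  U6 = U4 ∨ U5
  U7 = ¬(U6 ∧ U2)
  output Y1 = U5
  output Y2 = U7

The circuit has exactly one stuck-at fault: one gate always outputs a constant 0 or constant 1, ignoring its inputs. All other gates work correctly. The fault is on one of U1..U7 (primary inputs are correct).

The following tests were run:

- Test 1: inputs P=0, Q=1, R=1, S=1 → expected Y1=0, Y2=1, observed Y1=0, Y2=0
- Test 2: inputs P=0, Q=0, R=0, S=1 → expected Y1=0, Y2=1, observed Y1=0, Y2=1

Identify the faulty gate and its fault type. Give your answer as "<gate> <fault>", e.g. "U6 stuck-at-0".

Fault-free values for test 1 (P=0, Q=1, R=1, S=1): U1=0, U2=0, U3=1, U4=1, U5=0, U6=1, U7=1, giving Y1=0, Y2=1. Observed Y1=0, Y2=0.
Test 1: faults giving observed Y1=0, Y2=0 are {U1 stuck-at-1, U2 stuck-at-1, U7 stuck-at-0}.
Test 2 (P=0, Q=0, R=0, S=1): fault-free U1=0, U2=0, U3=1, U4=1, U5=0, U6=1, U7=1 → Y1=0, Y2=1; observed Y1=0, Y2=1. Eliminates U2 stuck-at-1, U7 stuck-at-0.
Only U1 stuck-at-1 is consistent with every test.

U1 stuck-at-1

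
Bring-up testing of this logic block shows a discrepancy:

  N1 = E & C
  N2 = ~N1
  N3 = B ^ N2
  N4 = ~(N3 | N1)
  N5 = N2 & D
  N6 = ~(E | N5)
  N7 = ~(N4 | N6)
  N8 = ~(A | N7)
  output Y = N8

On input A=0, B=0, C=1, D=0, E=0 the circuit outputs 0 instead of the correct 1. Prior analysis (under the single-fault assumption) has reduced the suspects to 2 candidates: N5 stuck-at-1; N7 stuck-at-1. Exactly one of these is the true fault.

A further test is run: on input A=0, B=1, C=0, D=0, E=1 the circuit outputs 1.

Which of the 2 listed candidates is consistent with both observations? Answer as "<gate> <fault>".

Evaluate each candidate on input A=0, B=1, C=0, D=0, E=1:
  N5 stuck-at-1: N1=0, N2=1, N3=0, N4=1, N5=1 [stuck-at-1], N6=0, N7=0, N8=1 → 1 — matches
  N7 stuck-at-1: N1=0, N2=1, N3=0, N4=1, N5=0, N6=0, N7=1 [stuck-at-1], N8=0 → 0 — eliminated
Only N5 stuck-at-1 reproduces the observed 1.

N5 stuck-at-1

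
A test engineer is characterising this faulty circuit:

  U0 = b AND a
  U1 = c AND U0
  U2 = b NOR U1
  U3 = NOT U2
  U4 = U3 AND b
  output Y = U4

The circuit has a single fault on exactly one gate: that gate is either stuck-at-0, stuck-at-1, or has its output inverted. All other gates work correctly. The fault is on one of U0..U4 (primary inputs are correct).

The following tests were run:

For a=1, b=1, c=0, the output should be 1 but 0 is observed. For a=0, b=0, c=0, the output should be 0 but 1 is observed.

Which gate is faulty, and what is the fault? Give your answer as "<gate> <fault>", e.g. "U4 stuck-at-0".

U4 inverted output

Fault-free values for test 1 (a=1, b=1, c=0): U0=1, U1=0, U2=0, U3=1, U4=1, giving Y=1. Observed 0.
Test 1: faults giving observed 0 are {U2 stuck-at-1, U2 inverted output, U3 stuck-at-0, U3 inverted output, U4 stuck-at-0, U4 inverted output}.
Test 2 (a=0, b=0, c=0): fault-free U0=0, U1=0, U2=1, U3=0, U4=0 → 0; observed 1. Eliminates U2 stuck-at-1, U2 inverted output, U3 stuck-at-0, U3 inverted output, U4 stuck-at-0.
Only U4 inverted output is consistent with every test.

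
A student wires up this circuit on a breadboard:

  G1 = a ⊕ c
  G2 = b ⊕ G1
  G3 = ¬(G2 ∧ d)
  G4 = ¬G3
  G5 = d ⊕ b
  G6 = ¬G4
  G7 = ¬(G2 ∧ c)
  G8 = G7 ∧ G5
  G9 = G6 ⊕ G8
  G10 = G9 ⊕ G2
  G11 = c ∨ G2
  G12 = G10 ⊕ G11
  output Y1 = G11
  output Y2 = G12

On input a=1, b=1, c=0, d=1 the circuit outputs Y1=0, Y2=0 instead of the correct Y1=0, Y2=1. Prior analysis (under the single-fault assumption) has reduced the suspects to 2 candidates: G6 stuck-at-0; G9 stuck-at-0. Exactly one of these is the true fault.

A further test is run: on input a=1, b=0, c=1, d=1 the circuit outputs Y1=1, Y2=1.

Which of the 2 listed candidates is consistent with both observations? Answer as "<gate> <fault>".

G9 stuck-at-0

Evaluate each candidate on input a=1, b=0, c=1, d=1:
  G6 stuck-at-0: G1=0, G2=0, G3=1, G4=0, G5=1, G6=0 [stuck-at-0], G7=1, G8=1, G9=1, G10=1, G11=1, G12=0 → Y1=1, Y2=0 — eliminated
  G9 stuck-at-0: G1=0, G2=0, G3=1, G4=0, G5=1, G6=1, G7=1, G8=1, G9=0 [stuck-at-0], G10=0, G11=1, G12=1 → Y1=1, Y2=1 — matches
Only G9 stuck-at-0 reproduces the observed Y1=1, Y2=1.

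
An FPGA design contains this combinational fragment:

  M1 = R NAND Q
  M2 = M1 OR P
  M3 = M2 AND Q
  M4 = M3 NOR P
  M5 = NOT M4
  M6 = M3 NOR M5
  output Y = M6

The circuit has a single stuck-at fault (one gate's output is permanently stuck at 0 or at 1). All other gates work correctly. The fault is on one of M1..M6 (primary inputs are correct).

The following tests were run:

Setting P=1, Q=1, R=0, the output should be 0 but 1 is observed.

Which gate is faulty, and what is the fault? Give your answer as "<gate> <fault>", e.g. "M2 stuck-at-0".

M6 stuck-at-1

Fault-free values for test 1 (P=1, Q=1, R=0): M1=1, M2=1, M3=1, M4=0, M5=1, M6=0, giving Y=0. Observed 1.
Test 1: faults giving observed 1 are {M6 stuck-at-1}.
Only M6 stuck-at-1 is consistent with every test.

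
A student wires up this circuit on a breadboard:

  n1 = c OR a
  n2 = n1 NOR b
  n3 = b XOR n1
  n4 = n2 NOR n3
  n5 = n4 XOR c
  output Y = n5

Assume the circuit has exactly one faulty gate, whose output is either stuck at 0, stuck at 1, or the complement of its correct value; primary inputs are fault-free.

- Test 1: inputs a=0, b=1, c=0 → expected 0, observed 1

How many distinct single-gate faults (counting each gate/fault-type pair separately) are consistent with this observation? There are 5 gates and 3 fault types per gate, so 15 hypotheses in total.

8

Fault-free: n1=0, n2=0, n3=1, n4=0, n5=0 → 0. Observed 1.
  n1: stuck-at-1, inverted output ✓; others ✗
  n2: none of the 3 fault types match ✗
  n3: stuck-at-0, inverted output ✓; others ✗
  n4: stuck-at-1, inverted output ✓; others ✗
  n5: stuck-at-1, inverted output ✓; others ✗
Consistent faults: {n1 stuck-at-1, n1 inverted output, n3 stuck-at-0, n3 inverted output, n4 stuck-at-1, n4 inverted output, n5 stuck-at-1, n5 inverted output} — 8 in all.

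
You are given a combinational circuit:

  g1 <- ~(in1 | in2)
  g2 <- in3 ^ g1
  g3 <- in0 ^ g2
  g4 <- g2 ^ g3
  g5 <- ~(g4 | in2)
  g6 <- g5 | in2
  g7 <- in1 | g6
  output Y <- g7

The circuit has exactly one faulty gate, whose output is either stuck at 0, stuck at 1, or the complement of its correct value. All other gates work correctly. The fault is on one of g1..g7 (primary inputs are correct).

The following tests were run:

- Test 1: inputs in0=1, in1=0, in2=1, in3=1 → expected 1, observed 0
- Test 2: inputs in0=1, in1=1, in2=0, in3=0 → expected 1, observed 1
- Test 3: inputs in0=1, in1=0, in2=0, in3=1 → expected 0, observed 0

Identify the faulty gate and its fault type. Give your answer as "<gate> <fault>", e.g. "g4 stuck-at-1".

g6 stuck-at-0

Fault-free values for test 1 (in0=1, in1=0, in2=1, in3=1): g1=0, g2=1, g3=0, g4=1, g5=0, g6=1, g7=1, giving Y=1. Observed 0.
Test 1: faults giving observed 0 are {g6 stuck-at-0, g6 inverted output, g7 stuck-at-0, g7 inverted output}.
Test 2 (in0=1, in1=1, in2=0, in3=0): fault-free g1=0, g2=0, g3=1, g4=1, g5=0, g6=0, g7=1 → 1; observed 1. Eliminates g7 stuck-at-0, g7 inverted output.
Test 3 (in0=1, in1=0, in2=0, in3=1): fault-free g1=1, g2=0, g3=1, g4=1, g5=0, g6=0, g7=0 → 0; observed 0. Eliminates g6 inverted output.
Only g6 stuck-at-0 is consistent with every test.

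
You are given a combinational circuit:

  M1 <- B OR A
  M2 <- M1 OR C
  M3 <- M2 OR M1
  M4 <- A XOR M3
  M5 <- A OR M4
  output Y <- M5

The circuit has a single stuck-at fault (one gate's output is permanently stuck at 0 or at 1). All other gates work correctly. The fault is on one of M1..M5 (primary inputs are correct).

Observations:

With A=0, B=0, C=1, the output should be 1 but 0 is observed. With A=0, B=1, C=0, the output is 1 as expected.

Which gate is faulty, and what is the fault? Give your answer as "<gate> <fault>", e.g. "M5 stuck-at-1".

M2 stuck-at-0

Fault-free values for test 1 (A=0, B=0, C=1): M1=0, M2=1, M3=1, M4=1, M5=1, giving Y=1. Observed 0.
Test 1: faults giving observed 0 are {M2 stuck-at-0, M3 stuck-at-0, M4 stuck-at-0, M5 stuck-at-0}.
Test 2 (A=0, B=1, C=0): fault-free M1=1, M2=1, M3=1, M4=1, M5=1 → 1; observed 1. Eliminates M3 stuck-at-0, M4 stuck-at-0, M5 stuck-at-0.
Only M2 stuck-at-0 is consistent with every test.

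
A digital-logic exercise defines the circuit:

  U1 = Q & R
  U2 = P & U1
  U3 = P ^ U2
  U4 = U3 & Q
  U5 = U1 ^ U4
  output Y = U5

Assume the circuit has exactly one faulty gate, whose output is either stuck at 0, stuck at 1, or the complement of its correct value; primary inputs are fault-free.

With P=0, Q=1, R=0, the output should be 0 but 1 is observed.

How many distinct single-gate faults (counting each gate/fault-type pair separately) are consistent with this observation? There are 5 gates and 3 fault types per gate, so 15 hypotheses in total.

Fault-free: U1=0, U2=0, U3=0, U4=0, U5=0 → 0. Observed 1.
  U1: stuck-at-1, inverted output ✓; others ✗
  U2: stuck-at-1, inverted output ✓; others ✗
  U3: stuck-at-1, inverted output ✓; others ✗
  U4: stuck-at-1, inverted output ✓; others ✗
  U5: stuck-at-1, inverted output ✓; others ✗
Consistent faults: {U1 stuck-at-1, U1 inverted output, U2 stuck-at-1, U2 inverted output, U3 stuck-at-1, U3 inverted output, U4 stuck-at-1, U4 inverted output, U5 stuck-at-1, U5 inverted output} — 10 in all.

10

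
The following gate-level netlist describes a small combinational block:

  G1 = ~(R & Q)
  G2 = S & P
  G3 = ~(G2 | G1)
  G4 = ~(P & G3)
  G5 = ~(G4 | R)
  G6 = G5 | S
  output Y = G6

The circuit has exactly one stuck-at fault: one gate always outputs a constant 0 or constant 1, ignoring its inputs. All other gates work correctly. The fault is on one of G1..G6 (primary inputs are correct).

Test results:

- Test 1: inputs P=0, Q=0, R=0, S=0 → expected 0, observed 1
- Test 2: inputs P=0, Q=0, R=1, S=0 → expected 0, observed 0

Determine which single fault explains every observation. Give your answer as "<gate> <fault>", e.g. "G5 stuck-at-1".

G4 stuck-at-0

Fault-free values for test 1 (P=0, Q=0, R=0, S=0): G1=1, G2=0, G3=0, G4=1, G5=0, G6=0, giving Y=0. Observed 1.
Test 1: faults giving observed 1 are {G4 stuck-at-0, G5 stuck-at-1, G6 stuck-at-1}.
Test 2 (P=0, Q=0, R=1, S=0): fault-free G1=1, G2=0, G3=0, G4=1, G5=0, G6=0 → 0; observed 0. Eliminates G5 stuck-at-1, G6 stuck-at-1.
Only G4 stuck-at-0 is consistent with every test.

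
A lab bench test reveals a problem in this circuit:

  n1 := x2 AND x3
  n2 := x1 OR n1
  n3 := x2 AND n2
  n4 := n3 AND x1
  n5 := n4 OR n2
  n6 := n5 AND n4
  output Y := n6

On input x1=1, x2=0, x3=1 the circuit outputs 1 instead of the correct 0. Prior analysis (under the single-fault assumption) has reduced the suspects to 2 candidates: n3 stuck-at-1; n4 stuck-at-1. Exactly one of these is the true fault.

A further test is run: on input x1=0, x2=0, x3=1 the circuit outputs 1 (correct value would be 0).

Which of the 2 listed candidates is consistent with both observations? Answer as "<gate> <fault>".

n4 stuck-at-1

Evaluate each candidate on input x1=0, x2=0, x3=1:
  n3 stuck-at-1: n1=0, n2=0, n3=1 [stuck-at-1], n4=0, n5=0, n6=0 → 0 — eliminated
  n4 stuck-at-1: n1=0, n2=0, n3=0, n4=1 [stuck-at-1], n5=1, n6=1 → 1 — matches
Only n4 stuck-at-1 reproduces the observed 1.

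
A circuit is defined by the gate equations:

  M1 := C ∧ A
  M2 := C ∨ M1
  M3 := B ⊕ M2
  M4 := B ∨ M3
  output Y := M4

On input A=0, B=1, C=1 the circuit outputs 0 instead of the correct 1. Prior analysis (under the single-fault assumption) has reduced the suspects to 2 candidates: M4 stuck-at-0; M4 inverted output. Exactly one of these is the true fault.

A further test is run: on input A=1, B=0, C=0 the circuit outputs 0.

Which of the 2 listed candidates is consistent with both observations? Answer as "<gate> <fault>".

Evaluate each candidate on input A=1, B=0, C=0:
  M4 stuck-at-0: M1=0, M2=0, M3=0, M4=0 [stuck-at-0] → 0 — matches
  M4 inverted output: M1=0, M2=0, M3=0, M4=1 [inverted output] → 1 — eliminated
Only M4 stuck-at-0 reproduces the observed 0.

M4 stuck-at-0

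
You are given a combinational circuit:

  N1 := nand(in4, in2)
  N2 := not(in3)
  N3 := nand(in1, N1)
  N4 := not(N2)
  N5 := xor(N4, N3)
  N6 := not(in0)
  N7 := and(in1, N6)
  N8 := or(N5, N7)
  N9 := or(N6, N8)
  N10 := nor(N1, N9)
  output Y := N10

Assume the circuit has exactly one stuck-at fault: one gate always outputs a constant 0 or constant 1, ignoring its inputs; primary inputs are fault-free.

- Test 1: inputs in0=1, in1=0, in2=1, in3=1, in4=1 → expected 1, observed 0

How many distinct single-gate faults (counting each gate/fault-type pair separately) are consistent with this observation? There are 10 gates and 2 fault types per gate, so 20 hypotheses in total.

Fault-free: N1=0, N2=0, N3=1, N4=1, N5=0, N6=0, N7=0, N8=0, N9=0, N10=1 → 1. Observed 0.
  N1: stuck-at-1 ✓; others ✗
  N2: stuck-at-1 ✓; others ✗
  N3: stuck-at-0 ✓; others ✗
  N4: stuck-at-0 ✓; others ✗
  N5: stuck-at-1 ✓; others ✗
  N6: stuck-at-1 ✓; others ✗
  N7: stuck-at-1 ✓; others ✗
  N8: stuck-at-1 ✓; others ✗
  N9: stuck-at-1 ✓; others ✗
  N10: stuck-at-0 ✓; others ✗
Consistent faults: {N1 stuck-at-1, N2 stuck-at-1, N3 stuck-at-0, N4 stuck-at-0, N5 stuck-at-1, N6 stuck-at-1, N7 stuck-at-1, N8 stuck-at-1, N9 stuck-at-1, N10 stuck-at-0} — 10 in all.

10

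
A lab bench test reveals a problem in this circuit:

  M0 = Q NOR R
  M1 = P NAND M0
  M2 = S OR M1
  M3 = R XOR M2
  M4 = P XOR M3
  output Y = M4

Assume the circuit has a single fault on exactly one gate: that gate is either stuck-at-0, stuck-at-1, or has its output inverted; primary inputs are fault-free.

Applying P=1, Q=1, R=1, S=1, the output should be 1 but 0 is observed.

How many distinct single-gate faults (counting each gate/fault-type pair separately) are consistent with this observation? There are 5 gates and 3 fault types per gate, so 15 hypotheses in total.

Fault-free: M0=0, M1=1, M2=1, M3=0, M4=1 → 1. Observed 0.
  M0: none of the 3 fault types match ✗
  M1: none of the 3 fault types match ✗
  M2: stuck-at-0, inverted output ✓; others ✗
  M3: stuck-at-1, inverted output ✓; others ✗
  M4: stuck-at-0, inverted output ✓; others ✗
Consistent faults: {M2 stuck-at-0, M2 inverted output, M3 stuck-at-1, M3 inverted output, M4 stuck-at-0, M4 inverted output} — 6 in all.

6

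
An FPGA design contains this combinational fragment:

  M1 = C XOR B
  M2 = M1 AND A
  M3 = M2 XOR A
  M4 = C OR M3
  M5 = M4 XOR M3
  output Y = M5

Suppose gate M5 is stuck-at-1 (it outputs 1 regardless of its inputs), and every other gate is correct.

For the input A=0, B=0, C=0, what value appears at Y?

1

Propagate with M5 forced: M1=0, M2=0, M3=0, M4=0, M5=1 [stuck-at-1].
So Y = 1. (Without the fault it would be 0.)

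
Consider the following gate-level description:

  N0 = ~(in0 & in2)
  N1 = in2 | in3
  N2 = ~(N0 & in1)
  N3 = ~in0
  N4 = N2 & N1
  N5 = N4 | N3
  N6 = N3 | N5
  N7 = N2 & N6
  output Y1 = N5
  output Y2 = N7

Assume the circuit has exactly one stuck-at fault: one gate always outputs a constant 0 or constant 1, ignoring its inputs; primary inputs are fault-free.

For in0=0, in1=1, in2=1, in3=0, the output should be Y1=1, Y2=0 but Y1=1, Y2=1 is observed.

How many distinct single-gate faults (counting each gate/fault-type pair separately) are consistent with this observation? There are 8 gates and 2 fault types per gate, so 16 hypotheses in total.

Fault-free: N0=1, N1=1, N2=0, N3=1, N4=0, N5=1, N6=1, N7=0 → Y1=1, Y2=0. Observed Y1=1, Y2=1.
  N0: stuck-at-0 ✓; others ✗
  N1: none of the 2 fault types match ✗
  N2: stuck-at-1 ✓; others ✗
  N3: none of the 2 fault types match ✗
  N4: none of the 2 fault types match ✗
  N5: none of the 2 fault types match ✗
  N6: none of the 2 fault types match ✗
  N7: stuck-at-1 ✓; others ✗
Consistent faults: {N0 stuck-at-0, N2 stuck-at-1, N7 stuck-at-1} — 3 in all.

3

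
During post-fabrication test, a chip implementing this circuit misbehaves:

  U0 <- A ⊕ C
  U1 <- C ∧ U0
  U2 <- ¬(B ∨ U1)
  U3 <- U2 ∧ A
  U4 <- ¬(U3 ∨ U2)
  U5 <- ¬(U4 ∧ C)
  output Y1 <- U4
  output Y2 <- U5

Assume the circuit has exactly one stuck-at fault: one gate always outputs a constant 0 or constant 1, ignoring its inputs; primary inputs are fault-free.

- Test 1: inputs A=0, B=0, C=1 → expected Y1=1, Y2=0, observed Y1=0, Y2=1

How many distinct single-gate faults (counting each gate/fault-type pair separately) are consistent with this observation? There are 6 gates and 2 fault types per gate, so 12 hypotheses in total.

5

Fault-free: U0=1, U1=1, U2=0, U3=0, U4=1, U5=0 → Y1=1, Y2=0. Observed Y1=0, Y2=1.
  U0 stuck-at-0: output Y1=0, Y2=1 ✓
  U0 stuck-at-1: output Y1=1, Y2=0 ✗
  U1 stuck-at-0: output Y1=0, Y2=1 ✓
  U1 stuck-at-1: output Y1=1, Y2=0 ✗
  U2 stuck-at-0: output Y1=1, Y2=0 ✗
  U2 stuck-at-1: output Y1=0, Y2=1 ✓
  U3 stuck-at-0: output Y1=1, Y2=0 ✗
  U3 stuck-at-1: output Y1=0, Y2=1 ✓
  U4 stuck-at-0: output Y1=0, Y2=1 ✓
  U4 stuck-at-1: output Y1=1, Y2=0 ✗
  U5 stuck-at-0: output Y1=1, Y2=0 ✗
  U5 stuck-at-1: output Y1=1, Y2=1 ✗
Consistent faults: {U0 stuck-at-0, U1 stuck-at-0, U2 stuck-at-1, U3 stuck-at-1, U4 stuck-at-0} — 5 in all.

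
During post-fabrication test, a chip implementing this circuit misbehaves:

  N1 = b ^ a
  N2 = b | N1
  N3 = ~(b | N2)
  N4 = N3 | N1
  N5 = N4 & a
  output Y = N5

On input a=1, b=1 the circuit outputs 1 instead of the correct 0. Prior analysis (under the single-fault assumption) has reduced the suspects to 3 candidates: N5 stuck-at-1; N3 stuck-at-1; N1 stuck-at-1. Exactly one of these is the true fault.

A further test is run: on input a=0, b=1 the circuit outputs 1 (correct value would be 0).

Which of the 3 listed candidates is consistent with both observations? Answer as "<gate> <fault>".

N5 stuck-at-1

Evaluate each candidate on input a=0, b=1:
  N5 stuck-at-1: N1=1, N2=1, N3=0, N4=1, N5=1 [stuck-at-1] → 1 — matches
  N3 stuck-at-1: N1=1, N2=1, N3=1 [stuck-at-1], N4=1, N5=0 → 0 — eliminated
  N1 stuck-at-1: N1=1 [stuck-at-1], N2=1, N3=0, N4=1, N5=0 → 0 — eliminated
Only N5 stuck-at-1 reproduces the observed 1.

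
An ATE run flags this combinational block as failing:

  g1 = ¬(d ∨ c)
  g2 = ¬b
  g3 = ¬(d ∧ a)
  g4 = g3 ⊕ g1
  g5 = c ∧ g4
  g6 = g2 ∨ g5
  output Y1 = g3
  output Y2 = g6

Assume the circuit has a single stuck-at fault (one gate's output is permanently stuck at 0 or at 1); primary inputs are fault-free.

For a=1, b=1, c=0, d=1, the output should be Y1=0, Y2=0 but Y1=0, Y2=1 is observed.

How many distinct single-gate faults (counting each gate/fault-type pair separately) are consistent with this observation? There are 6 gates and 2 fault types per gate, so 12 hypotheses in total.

3

Fault-free: g1=0, g2=0, g3=0, g4=0, g5=0, g6=0 → Y1=0, Y2=0. Observed Y1=0, Y2=1.
  g1 stuck-at-0: output Y1=0, Y2=0 ✗
  g1 stuck-at-1: output Y1=0, Y2=0 ✗
  g2 stuck-at-0: output Y1=0, Y2=0 ✗
  g2 stuck-at-1: output Y1=0, Y2=1 ✓
  g3 stuck-at-0: output Y1=0, Y2=0 ✗
  g3 stuck-at-1: output Y1=1, Y2=0 ✗
  g4 stuck-at-0: output Y1=0, Y2=0 ✗
  g4 stuck-at-1: output Y1=0, Y2=0 ✗
  g5 stuck-at-0: output Y1=0, Y2=0 ✗
  g5 stuck-at-1: output Y1=0, Y2=1 ✓
  g6 stuck-at-0: output Y1=0, Y2=0 ✗
  g6 stuck-at-1: output Y1=0, Y2=1 ✓
Consistent faults: {g2 stuck-at-1, g5 stuck-at-1, g6 stuck-at-1} — 3 in all.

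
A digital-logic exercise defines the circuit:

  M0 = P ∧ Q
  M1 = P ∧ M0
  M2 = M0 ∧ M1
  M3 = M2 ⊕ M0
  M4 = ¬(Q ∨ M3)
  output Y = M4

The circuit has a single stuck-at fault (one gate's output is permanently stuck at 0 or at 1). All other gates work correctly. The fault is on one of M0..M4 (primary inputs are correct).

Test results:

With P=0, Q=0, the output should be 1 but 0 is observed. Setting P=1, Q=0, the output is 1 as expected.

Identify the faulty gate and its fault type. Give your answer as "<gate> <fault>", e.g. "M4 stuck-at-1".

Fault-free values for test 1 (P=0, Q=0): M0=0, M1=0, M2=0, M3=0, M4=1, giving Y=1. Observed 0.
Test 1: faults giving observed 0 are {M0 stuck-at-1, M2 stuck-at-1, M3 stuck-at-1, M4 stuck-at-0}.
Test 2 (P=1, Q=0): fault-free M0=0, M1=0, M2=0, M3=0, M4=1 → 1; observed 1. Eliminates M2 stuck-at-1, M3 stuck-at-1, M4 stuck-at-0.
Only M0 stuck-at-1 is consistent with every test.

M0 stuck-at-1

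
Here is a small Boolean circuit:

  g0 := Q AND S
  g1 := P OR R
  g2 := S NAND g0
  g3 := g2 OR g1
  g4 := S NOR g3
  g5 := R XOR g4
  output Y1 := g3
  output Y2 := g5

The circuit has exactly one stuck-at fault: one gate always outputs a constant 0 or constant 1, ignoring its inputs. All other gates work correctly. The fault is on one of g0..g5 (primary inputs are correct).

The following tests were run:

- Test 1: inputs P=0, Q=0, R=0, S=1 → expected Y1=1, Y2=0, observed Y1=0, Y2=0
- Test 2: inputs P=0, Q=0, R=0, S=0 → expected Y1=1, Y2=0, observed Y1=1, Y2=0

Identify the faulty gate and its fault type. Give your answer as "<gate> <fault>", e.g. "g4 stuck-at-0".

Fault-free values for test 1 (P=0, Q=0, R=0, S=1): g0=0, g1=0, g2=1, g3=1, g4=0, g5=0, giving Y1=1, Y2=0. Observed Y1=0, Y2=0.
Test 1: faults giving observed Y1=0, Y2=0 are {g0 stuck-at-1, g2 stuck-at-0, g3 stuck-at-0}.
Test 2 (P=0, Q=0, R=0, S=0): fault-free g0=0, g1=0, g2=1, g3=1, g4=0, g5=0 → Y1=1, Y2=0; observed Y1=1, Y2=0. Eliminates g2 stuck-at-0, g3 stuck-at-0.
Only g0 stuck-at-1 is consistent with every test.

g0 stuck-at-1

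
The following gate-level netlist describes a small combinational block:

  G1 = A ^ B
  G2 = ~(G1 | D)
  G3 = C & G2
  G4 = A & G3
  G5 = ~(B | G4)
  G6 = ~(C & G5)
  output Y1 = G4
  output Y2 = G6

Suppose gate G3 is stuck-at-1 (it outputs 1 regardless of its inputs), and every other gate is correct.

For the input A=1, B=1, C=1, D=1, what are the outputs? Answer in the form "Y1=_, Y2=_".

Y1=1, Y2=1

Propagate with G3 forced: G1=0, G2=0, G3=1 [stuck-at-1], G4=1, G5=0, G6=1.
So the outputs are Y1=1, Y2=1. (Without the fault they would be Y1=0, Y2=1.)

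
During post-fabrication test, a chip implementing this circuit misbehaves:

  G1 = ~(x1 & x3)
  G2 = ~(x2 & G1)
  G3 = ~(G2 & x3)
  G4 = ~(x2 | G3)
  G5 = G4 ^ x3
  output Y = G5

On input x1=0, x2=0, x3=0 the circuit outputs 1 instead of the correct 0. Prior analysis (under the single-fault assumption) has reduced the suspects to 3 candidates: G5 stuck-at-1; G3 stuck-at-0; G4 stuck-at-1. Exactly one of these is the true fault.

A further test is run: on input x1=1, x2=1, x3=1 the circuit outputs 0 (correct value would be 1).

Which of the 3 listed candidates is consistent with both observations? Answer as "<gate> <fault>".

G4 stuck-at-1

Evaluate each candidate on input x1=1, x2=1, x3=1:
  G5 stuck-at-1: G1=0, G2=1, G3=0, G4=0, G5=1 [stuck-at-1] → 1 — eliminated
  G3 stuck-at-0: G1=0, G2=1, G3=0 [stuck-at-0], G4=0, G5=1 → 1 — eliminated
  G4 stuck-at-1: G1=0, G2=1, G3=0, G4=1 [stuck-at-1], G5=0 → 0 — matches
Only G4 stuck-at-1 reproduces the observed 0.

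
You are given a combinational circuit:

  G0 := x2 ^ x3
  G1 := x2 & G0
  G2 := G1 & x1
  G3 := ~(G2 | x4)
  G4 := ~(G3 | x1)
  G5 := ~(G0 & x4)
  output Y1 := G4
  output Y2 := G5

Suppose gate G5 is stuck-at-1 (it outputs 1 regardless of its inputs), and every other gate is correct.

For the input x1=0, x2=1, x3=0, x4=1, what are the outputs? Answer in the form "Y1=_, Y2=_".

Y1=1, Y2=1

Propagate with G5 forced: G0=1, G1=1, G2=0, G3=0, G4=1, G5=1 [stuck-at-1].
So the outputs are Y1=1, Y2=1. (Without the fault they would be Y1=1, Y2=0.)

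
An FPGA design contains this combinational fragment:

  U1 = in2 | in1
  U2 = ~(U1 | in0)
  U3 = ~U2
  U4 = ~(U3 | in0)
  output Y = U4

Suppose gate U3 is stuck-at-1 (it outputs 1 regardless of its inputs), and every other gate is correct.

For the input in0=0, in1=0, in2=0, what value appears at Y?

Propagate with U3 forced: U1=0, U2=1, U3=1 [stuck-at-1], U4=0.
So Y = 0. (Without the fault it would be 1.)

0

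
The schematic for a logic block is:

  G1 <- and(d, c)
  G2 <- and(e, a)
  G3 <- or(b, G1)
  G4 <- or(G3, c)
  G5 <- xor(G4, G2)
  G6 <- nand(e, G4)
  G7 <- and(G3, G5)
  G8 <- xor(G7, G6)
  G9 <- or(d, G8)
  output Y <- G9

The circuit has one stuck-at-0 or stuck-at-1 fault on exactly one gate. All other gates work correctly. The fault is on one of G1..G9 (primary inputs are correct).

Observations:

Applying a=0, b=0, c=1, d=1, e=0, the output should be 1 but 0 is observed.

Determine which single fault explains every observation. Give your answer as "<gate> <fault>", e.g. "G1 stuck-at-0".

G9 stuck-at-0

Fault-free values for test 1 (a=0, b=0, c=1, d=1, e=0): G1=1, G2=0, G3=1, G4=1, G5=1, G6=1, G7=1, G8=0, G9=1, giving Y=1. Observed 0.
Test 1: faults giving observed 0 are {G9 stuck-at-0}.
Only G9 stuck-at-0 is consistent with every test.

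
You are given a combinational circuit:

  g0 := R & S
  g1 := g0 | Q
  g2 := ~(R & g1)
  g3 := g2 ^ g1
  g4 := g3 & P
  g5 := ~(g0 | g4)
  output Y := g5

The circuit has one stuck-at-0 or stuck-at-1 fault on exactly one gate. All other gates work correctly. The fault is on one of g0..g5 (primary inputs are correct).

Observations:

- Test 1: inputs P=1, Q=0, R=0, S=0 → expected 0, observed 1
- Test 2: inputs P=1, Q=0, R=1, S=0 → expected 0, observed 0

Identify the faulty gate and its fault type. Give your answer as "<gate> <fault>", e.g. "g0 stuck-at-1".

Fault-free values for test 1 (P=1, Q=0, R=0, S=0): g0=0, g1=0, g2=1, g3=1, g4=1, g5=0, giving Y=0. Observed 1.
Test 1: faults giving observed 1 are {g1 stuck-at-1, g2 stuck-at-0, g3 stuck-at-0, g4 stuck-at-0, g5 stuck-at-1}.
Test 2 (P=1, Q=0, R=1, S=0): fault-free g0=0, g1=0, g2=1, g3=1, g4=1, g5=0 → 0; observed 0. Eliminates g2 stuck-at-0, g3 stuck-at-0, g4 stuck-at-0, g5 stuck-at-1.
Only g1 stuck-at-1 is consistent with every test.

g1 stuck-at-1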